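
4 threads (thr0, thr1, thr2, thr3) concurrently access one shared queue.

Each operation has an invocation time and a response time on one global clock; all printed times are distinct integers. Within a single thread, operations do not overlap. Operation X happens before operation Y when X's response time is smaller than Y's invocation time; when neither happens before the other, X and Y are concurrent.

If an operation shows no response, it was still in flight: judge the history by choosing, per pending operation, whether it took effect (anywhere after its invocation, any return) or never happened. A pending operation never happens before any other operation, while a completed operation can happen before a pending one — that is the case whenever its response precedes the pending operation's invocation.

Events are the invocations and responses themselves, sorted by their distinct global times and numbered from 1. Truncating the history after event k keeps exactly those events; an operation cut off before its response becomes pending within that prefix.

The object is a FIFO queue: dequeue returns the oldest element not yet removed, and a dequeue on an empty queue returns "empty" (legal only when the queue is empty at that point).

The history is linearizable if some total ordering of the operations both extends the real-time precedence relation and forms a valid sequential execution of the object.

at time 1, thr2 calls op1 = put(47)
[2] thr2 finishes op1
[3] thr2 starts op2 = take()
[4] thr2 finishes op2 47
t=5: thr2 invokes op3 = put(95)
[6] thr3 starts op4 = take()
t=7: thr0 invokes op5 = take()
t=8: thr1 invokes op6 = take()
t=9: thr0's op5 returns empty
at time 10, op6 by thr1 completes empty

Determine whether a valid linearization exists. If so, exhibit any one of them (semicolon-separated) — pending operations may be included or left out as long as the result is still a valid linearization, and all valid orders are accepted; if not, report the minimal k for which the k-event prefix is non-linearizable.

linearizable — witness: op1; op2; op3; op4; op5; op6

step 1: op1 put(47) — queue <47>
step 2: op2 take() → 47 — queue <>
step 3: op3 put(95) (pending, included) — queue <95>
step 4: op4 take() (pending, included) — queue <>
step 5: op5 take() → empty — queue <>
step 6: op6 take() → empty — queue <>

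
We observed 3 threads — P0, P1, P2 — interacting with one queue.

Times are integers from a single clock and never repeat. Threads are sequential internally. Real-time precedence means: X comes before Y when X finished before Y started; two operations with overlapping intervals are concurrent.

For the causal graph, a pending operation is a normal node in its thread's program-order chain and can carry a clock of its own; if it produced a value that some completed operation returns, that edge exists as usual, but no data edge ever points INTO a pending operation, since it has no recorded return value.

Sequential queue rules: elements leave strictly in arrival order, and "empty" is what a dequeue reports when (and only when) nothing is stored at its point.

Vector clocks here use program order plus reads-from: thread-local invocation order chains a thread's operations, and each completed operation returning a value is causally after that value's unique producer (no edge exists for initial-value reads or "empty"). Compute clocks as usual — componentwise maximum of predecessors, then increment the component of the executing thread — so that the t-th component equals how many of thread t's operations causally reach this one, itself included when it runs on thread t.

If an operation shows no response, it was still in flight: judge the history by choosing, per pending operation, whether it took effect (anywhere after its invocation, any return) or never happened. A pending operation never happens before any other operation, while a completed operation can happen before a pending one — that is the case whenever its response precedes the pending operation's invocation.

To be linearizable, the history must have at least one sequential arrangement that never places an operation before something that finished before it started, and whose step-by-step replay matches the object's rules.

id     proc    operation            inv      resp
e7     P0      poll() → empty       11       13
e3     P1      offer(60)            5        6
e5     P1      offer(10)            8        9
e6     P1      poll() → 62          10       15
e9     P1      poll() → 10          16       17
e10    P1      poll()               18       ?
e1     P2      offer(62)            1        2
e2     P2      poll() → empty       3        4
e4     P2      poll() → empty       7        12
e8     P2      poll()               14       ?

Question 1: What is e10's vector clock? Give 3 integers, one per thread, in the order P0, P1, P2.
(0, 5, 1)

no predecessors for e1 (invoked 1): P2 increments from zero → (0, 0, 1)
no predecessors for e3 (invoked 5): P1 increments from zero → (0, 1, 0)
no predecessors for e7 (invoked 11): P0 increments from zero → (1, 0, 0)
VC(e2, invoked at 3): max of VC(e1)=(0, 0, 1), then +1 on thread P2 → (0, 0, 2)
VC(e5, invoked at 8): max of VC(e3)=(0, 1, 0), then +1 on thread P1 → (0, 2, 0)
VC(e4, invoked at 7): max of VC(e2)=(0, 0, 2), then +1 on thread P2 → (0, 0, 3)
VC(e8, invoked at 14): max of VC(e4)=(0, 0, 3), then +1 on thread P2 → (0, 0, 4)
VC(e6, invoked at 10): max of VC(e1)=(0, 0, 1), VC(e5)=(0, 2, 0), then +1 on thread P1 → (0, 3, 1)
VC(e9, invoked at 16): max of VC(e5)=(0, 2, 0), VC(e6)=(0, 3, 1), then +1 on thread P1 → (0, 4, 1)
VC(e10, invoked at 18): max of VC(e9)=(0, 4, 1), then +1 on thread P1 → (0, 5, 1)
target: VC(e10) = (0, 5, 1)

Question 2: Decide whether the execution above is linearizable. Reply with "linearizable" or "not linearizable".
not linearizable

the violation lands at event 4, e2's response at time 4: events 1..3 linearize, events 1..4 do not
one real-time candidate order over the 2 completed operations — the queue replay rejects it
for example e1, e2 fails at step 2: e2 poll() → empty is not legal there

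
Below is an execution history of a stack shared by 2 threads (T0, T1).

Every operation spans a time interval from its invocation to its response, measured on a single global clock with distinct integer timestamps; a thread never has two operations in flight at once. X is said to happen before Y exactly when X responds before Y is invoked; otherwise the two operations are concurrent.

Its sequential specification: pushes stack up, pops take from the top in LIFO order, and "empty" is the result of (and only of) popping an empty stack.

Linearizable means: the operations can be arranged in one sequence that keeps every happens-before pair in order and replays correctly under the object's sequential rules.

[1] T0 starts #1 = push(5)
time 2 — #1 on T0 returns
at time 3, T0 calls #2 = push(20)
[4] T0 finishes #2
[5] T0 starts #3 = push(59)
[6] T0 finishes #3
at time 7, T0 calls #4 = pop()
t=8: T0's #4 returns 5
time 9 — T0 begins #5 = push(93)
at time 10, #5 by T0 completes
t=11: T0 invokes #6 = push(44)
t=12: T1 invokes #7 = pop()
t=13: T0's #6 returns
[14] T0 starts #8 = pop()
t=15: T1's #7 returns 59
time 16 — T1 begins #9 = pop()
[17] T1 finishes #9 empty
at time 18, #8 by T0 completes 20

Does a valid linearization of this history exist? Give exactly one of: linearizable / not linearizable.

through event 7 a valid linearization exists; event 8 (#4 responding at time 8) ends that
exhaustive check: the 4 completed stack ops admit one real-time order; illegal
e.g. #1, #2, #3, #4: illegal at step 4, since #4 pop() → 5 cannot apply there

not linearizable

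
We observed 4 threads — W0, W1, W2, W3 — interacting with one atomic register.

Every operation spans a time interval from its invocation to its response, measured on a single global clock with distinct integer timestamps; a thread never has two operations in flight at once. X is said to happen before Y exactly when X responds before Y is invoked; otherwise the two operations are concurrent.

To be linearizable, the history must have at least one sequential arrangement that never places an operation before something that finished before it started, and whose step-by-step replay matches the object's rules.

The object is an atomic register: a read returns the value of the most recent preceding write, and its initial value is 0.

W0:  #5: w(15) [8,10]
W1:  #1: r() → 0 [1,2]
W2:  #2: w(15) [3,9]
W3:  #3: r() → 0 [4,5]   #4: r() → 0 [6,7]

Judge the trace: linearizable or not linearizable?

linearizable

a witness: #1, #3, #4, #2, #5
step 1: #1 r() → 0 — value 0
step 2: #3 r() → 0 — value 0
step 3: #4 r() → 0 — value 0
step 4: #2 w(15) — value 15
step 5: #5 w(15) — value 15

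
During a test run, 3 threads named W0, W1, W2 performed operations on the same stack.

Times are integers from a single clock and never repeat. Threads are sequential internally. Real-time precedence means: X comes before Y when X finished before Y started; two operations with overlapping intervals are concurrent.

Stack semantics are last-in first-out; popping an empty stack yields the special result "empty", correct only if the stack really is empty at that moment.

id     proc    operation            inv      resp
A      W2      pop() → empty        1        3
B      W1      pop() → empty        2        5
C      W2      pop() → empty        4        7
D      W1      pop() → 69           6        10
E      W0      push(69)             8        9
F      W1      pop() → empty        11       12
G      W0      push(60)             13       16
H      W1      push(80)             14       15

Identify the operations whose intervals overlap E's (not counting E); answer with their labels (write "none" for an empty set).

D

E spans [8,9]: anything still running between times 8 and 9 counts as concurrent
A [1,3]: before
B [2,5]: before
C [4,7]: before
D [6,10]: concurrent
F [11,12]: after
G [13,16]: after
H [14,15]: after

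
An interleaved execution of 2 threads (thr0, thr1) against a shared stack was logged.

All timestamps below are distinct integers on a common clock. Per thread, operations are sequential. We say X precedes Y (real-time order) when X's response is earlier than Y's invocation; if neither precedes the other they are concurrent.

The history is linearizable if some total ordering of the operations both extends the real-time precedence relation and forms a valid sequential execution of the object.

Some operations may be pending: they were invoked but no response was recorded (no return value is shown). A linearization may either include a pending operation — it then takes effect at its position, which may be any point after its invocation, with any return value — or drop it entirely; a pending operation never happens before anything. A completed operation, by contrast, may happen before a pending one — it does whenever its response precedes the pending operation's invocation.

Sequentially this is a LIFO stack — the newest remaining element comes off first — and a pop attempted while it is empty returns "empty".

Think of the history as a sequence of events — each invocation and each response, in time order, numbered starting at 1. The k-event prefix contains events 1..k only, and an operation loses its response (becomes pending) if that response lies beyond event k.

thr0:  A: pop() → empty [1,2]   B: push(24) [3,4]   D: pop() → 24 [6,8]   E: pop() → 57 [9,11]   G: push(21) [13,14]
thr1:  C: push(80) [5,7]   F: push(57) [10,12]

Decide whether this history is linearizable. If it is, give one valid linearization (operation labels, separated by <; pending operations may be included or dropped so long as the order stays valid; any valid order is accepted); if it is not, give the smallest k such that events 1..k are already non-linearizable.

linearizable — witness: A < B < D < C < F < E < G

after step 1 (A pop() → empty): stack <>
after step 2 (B push(24)): stack <24>
after step 3 (D pop() → 24): stack <>
after step 4 (C push(80)): stack <80>
after step 5 (F push(57)): stack <80,57>
after step 6 (E pop() → 57): stack <80>
after step 7 (G push(21)): stack <80,21>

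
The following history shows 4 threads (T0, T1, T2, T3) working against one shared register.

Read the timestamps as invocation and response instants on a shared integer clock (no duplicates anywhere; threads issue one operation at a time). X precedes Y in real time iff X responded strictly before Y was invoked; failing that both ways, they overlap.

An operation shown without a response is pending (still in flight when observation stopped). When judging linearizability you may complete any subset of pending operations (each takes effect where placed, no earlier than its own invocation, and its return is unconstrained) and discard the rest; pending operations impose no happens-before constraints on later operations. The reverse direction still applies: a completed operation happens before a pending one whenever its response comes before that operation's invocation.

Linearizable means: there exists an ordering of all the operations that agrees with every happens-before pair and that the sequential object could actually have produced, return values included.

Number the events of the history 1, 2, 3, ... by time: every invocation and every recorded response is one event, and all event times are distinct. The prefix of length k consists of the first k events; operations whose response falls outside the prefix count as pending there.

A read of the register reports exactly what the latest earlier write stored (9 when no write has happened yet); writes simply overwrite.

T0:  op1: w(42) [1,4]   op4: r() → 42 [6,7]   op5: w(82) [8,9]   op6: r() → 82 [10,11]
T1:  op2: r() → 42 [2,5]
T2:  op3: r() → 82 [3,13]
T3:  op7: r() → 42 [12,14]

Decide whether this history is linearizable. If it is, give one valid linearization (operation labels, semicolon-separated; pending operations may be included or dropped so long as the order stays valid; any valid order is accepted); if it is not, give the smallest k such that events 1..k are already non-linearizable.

not linearizable — minimal violating prefix: 14 events

prefix check: 1..13 passes, 1..14 fails once op7's time-14 response joins
checked exhaustively: 14 real-time-consistent orders of 7 completed operations, zero legal register replays
e.g. op1, op2, op3, op4, op5, op6, op7: illegal at step 3, since op3 r() → 82 cannot apply there
e.g. op1, op2, op4, op3, op5, op6, op7: illegal at step 4, since op3 r() → 82 cannot apply there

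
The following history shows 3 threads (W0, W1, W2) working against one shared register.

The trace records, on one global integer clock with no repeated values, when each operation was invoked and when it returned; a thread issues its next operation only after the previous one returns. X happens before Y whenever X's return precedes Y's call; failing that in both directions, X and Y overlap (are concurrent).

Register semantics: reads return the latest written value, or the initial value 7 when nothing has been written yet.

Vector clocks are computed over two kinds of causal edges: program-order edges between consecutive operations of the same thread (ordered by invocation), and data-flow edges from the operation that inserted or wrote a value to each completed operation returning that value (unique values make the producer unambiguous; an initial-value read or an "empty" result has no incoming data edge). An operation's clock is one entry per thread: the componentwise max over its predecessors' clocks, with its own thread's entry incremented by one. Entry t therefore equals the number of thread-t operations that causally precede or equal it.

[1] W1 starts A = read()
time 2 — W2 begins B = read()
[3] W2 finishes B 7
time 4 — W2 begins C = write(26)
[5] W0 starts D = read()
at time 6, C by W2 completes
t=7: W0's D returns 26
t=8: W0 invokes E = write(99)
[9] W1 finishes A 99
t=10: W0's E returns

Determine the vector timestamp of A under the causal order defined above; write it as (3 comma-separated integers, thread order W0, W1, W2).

(2, 1, 2)

root op B, invoked 2: fresh clock plus W2's own tick → (0, 0, 1)
invoked at 4, C merges VC(B)=(0, 0, 1) and bumps W2's slot → (0, 0, 2)
invoked at 5, D merges VC(C)=(0, 0, 2) and bumps W0's slot → (1, 0, 2)
invoked at 8, E merges VC(D)=(1, 0, 2) and bumps W0's slot → (2, 0, 2)
invoked at 1, A merges VC(E)=(2, 0, 2) and bumps W1's slot → (2, 1, 2)
target: VC(A) = (2, 1, 2)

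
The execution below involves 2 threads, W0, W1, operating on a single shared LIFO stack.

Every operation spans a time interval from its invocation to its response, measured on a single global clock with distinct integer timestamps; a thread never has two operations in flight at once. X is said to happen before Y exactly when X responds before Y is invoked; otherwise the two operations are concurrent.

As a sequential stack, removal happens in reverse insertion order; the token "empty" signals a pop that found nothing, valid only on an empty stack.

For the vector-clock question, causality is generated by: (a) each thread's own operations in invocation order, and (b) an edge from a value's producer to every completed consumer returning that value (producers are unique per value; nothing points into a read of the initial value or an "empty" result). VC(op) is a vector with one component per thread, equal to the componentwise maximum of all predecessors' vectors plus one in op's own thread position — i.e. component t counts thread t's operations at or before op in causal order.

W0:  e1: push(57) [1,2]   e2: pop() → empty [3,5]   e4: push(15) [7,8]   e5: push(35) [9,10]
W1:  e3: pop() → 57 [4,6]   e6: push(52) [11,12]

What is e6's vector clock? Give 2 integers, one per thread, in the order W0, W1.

e1 (invocation 1): nothing precedes it; W0's component alone gives (1, 0)
VC(e3, invoked at 4): max of VC(e1)=(1, 0), then +1 on thread W1 → (1, 1)
VC(e2, invoked at 3): max of VC(e1)=(1, 0), then +1 on thread W0 → (2, 0)
VC(e6, invoked at 11): max of VC(e3)=(1, 1), then +1 on thread W1 → (1, 2)
VC(e4, invoked at 7): max of VC(e2)=(2, 0), then +1 on thread W0 → (3, 0)
VC(e5, invoked at 9): max of VC(e4)=(3, 0), then +1 on thread W0 → (4, 0)
target: VC(e6) = (1, 2)

(1, 2)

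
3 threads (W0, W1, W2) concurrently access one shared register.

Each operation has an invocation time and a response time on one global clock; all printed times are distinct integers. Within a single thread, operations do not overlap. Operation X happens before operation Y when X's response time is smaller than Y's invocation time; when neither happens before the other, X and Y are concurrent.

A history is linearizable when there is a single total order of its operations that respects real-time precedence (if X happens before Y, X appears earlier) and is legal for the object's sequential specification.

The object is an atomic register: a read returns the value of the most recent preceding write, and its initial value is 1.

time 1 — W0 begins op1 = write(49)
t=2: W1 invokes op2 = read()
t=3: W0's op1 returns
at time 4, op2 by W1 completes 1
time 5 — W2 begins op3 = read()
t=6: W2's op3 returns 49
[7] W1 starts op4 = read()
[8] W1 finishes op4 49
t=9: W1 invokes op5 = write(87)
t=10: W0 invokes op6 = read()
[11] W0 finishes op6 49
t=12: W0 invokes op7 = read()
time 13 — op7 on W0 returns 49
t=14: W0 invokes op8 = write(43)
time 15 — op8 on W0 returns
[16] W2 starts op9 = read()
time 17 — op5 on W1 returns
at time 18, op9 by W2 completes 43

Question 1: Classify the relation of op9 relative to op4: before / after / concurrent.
op9 spans [16,18], op4 spans [7,8]
resp(op4)=8 < inv(op9)=16

after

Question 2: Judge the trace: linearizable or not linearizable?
one valid linearization: op2, op1, op3, op4, op6, op7, op5, op8, op9
1. op2 read() → 1, leaving value 1
2. op1 write(49), leaving value 49
3. op3 read() → 49, leaving value 49
4. op4 read() → 49, leaving value 49
5. op6 read() → 49, leaving value 49
6. op7 read() → 49, leaving value 49
7. op5 write(87), leaving value 87
8. op8 write(43), leaving value 43
9. op9 read() → 43, leaving value 43

linearizable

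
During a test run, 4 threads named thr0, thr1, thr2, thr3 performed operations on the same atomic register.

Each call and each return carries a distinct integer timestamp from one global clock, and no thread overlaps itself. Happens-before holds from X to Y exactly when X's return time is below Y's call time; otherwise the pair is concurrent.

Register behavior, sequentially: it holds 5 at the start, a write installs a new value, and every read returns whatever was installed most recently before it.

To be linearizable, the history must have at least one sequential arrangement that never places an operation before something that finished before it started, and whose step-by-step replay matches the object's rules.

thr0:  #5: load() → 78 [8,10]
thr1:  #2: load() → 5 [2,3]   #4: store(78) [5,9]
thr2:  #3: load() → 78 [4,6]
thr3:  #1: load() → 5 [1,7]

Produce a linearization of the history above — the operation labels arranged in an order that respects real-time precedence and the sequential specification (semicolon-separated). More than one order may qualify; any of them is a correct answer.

step 1: #1 load() → 5 — value 5
step 2: #2 load() → 5 — value 5
step 3: #4 store(78) — value 78
step 4: #3 load() → 78 — value 78
step 5: #5 load() → 78 — value 78

#1; #2; #4; #3; #5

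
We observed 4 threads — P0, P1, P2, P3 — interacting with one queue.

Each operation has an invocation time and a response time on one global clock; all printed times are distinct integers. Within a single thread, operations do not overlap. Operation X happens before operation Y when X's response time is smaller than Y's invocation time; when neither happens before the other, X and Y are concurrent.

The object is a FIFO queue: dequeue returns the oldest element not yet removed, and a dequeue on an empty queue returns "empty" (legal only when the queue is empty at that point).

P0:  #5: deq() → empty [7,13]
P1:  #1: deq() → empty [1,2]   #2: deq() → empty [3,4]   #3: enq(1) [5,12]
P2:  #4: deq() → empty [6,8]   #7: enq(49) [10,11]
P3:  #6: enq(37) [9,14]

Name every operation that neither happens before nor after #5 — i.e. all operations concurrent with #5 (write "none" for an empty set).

#3, #4, #6, #7

#5 runs from 7 to 13; window-overlapping ops are concurrent
#1 [1,2]: before
#2 [3,4]: before
#3 [5,12]: concurrent
#4 [6,8]: concurrent
#6 [9,14]: concurrent
#7 [10,11]: concurrent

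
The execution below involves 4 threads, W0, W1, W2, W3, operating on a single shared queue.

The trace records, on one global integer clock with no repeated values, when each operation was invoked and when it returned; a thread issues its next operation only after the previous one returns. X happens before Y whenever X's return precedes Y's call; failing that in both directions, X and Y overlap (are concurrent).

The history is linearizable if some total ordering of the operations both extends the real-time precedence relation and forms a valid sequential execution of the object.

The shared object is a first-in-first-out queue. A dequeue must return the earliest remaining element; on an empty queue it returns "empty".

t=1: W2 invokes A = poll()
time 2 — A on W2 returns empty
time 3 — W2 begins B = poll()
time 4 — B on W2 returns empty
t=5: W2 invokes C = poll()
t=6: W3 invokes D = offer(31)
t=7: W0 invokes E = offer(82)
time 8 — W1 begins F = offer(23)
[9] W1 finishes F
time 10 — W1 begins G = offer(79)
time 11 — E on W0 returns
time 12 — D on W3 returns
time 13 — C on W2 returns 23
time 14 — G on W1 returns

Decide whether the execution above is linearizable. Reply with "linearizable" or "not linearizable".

linearizable

a witness: A, B, F, C, D, E, G
after step 1 (A poll() → empty): queue <>
after step 2 (B poll() → empty): queue <>
after step 3 (F offer(23)): queue <23>
after step 4 (C poll() → 23): queue <>
after step 5 (D offer(31)): queue <31>
after step 6 (E offer(82)): queue <31,82>
after step 7 (G offer(79)): queue <31,82,79>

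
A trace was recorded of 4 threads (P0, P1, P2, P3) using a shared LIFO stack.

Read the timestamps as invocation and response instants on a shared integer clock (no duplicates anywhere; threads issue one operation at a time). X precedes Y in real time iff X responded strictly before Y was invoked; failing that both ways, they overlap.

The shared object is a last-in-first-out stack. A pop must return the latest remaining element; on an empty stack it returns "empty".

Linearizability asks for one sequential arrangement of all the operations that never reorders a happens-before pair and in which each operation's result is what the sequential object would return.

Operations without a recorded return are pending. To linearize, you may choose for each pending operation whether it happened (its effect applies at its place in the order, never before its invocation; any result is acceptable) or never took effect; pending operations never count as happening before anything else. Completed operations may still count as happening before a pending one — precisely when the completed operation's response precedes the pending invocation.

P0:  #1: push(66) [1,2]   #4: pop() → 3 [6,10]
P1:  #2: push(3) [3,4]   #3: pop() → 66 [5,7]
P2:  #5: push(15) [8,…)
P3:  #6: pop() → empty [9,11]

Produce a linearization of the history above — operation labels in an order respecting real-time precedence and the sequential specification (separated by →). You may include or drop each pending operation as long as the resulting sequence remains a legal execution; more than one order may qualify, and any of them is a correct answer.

#1 → #2 → #4 → #3 → #6

step 1: #1 push(66) — stack <66>
step 2: #2 push(3) — stack <66,3>
step 3: #4 pop() → 3 — stack <66>
step 4: #3 pop() → 66 — stack <>
step 5: #6 pop() → empty — stack <>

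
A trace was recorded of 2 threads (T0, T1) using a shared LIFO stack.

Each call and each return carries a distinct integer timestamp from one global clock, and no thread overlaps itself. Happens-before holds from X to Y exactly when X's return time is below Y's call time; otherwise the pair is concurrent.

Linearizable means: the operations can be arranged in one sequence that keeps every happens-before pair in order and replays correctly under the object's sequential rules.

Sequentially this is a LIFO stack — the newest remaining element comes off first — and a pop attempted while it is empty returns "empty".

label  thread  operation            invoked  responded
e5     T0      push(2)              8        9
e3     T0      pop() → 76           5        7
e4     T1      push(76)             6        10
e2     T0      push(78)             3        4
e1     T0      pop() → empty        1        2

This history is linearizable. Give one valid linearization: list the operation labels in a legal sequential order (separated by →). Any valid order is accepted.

e1 → e2 → e4 → e3 → e5

after step 1 (e1 pop() → empty): stack <>
after step 2 (e2 push(78)): stack <78>
after step 3 (e4 push(76)): stack <78,76>
after step 4 (e3 pop() → 76): stack <78>
after step 5 (e5 push(2)): stack <78,2>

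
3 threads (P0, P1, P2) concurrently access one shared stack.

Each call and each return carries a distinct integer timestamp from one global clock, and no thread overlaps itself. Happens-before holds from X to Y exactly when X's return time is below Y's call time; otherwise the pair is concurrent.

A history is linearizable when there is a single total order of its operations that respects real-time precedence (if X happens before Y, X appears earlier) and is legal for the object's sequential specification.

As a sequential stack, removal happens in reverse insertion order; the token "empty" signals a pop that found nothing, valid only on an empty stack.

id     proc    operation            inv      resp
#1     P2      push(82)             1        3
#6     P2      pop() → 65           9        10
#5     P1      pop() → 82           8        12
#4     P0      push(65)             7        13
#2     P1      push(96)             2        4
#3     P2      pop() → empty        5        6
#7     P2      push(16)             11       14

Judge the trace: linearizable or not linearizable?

not linearizable

cut after 5 events: linearizable; cut after 6 events (#3 responds, time 6): not linearizable
every one of the 2 real-time-consistent orders over 3 completed stack ops fails the sequential spec
e.g. #1, #2, #3: illegal at step 3, since #3 pop() → empty cannot apply there
e.g. #2, #1, #3: illegal at step 3, since #3 pop() → empty cannot apply there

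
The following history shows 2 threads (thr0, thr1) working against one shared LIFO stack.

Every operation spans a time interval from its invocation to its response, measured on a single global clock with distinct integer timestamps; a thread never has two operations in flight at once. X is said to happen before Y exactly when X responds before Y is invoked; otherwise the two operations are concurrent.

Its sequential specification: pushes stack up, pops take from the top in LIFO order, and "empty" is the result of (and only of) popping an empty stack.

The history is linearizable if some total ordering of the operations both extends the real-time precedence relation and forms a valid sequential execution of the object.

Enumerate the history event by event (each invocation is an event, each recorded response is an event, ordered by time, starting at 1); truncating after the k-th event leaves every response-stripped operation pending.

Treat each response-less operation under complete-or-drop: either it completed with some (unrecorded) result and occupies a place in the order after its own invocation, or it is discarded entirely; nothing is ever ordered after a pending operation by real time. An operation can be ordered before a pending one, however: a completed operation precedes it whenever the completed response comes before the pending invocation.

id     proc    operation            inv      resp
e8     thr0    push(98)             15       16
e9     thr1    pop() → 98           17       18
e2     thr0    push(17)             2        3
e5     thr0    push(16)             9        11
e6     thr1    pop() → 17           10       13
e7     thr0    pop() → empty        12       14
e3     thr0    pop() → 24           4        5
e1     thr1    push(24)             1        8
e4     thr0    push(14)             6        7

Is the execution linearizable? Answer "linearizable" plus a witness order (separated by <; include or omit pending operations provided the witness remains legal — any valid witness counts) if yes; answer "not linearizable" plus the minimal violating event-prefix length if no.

not linearizable — minimal violating prefix: 13 events

already the first 13 events (up to e6's response at time 13) admit no linearization; the first 12 still do
real-time-consistent orders of the 6 completed operations: 8 — all fail the LIFO stack replay
no completion choice of the 1 pending operation (e7) rescues it — every subset was tried
for example e1, e2, e3, e4, e5, e6 (pending dropped) fails at step 3: e3 pop() → 24 is not legal there
for example e1, e2, e3, e4, e6, e5 (pending dropped) fails at step 3: e3 pop() → 24 is not legal there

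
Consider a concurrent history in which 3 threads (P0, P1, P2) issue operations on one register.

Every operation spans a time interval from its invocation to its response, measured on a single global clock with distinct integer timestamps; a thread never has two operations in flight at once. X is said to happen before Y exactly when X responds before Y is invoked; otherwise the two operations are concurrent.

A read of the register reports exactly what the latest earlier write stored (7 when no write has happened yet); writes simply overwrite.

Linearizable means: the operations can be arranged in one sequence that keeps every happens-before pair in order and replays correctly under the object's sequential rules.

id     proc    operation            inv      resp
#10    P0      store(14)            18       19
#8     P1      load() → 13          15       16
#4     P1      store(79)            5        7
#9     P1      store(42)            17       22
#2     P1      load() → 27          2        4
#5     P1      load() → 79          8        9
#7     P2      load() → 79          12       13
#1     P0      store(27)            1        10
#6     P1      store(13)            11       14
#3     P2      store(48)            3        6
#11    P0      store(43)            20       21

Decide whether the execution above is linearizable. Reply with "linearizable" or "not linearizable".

linearizable

one valid linearization: #1, #2, #3, #4, #5, #7, #6, #8, #9, #10, #11
1. #1 store(27), leaving value 27
2. #2 load() → 27, leaving value 27
3. #3 store(48), leaving value 48
4. #4 store(79), leaving value 79
5. #5 load() → 79, leaving value 79
6. #7 load() → 79, leaving value 79
7. #6 store(13), leaving value 13
8. #8 load() → 13, leaving value 13
9. #9 store(42), leaving value 42
10. #10 store(14), leaving value 14
11. #11 store(43), leaving value 43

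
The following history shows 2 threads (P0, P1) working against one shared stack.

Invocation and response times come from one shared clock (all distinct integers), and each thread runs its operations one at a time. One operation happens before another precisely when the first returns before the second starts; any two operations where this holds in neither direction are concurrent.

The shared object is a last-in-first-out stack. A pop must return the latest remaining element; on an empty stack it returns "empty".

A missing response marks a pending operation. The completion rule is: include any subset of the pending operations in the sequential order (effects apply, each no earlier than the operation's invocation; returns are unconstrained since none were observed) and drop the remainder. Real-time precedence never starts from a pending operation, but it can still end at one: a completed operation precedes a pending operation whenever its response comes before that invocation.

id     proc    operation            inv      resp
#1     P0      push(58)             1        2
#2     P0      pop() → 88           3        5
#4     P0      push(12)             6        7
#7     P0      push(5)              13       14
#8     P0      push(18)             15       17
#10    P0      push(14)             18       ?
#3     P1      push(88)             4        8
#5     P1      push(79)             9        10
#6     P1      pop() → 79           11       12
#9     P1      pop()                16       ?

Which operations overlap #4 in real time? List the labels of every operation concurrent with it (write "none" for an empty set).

#3

#4 runs from 6 to 7; window-overlapping ops are concurrent
#1 [1,2]: before
#2 [3,5]: before
#3 [4,8]: concurrent
#5 [9,10]: after
#6 [11,12]: after
#7 [13,14]: after
#8 [15,17]: after
#9 [16,…): after
#10 [18,…): after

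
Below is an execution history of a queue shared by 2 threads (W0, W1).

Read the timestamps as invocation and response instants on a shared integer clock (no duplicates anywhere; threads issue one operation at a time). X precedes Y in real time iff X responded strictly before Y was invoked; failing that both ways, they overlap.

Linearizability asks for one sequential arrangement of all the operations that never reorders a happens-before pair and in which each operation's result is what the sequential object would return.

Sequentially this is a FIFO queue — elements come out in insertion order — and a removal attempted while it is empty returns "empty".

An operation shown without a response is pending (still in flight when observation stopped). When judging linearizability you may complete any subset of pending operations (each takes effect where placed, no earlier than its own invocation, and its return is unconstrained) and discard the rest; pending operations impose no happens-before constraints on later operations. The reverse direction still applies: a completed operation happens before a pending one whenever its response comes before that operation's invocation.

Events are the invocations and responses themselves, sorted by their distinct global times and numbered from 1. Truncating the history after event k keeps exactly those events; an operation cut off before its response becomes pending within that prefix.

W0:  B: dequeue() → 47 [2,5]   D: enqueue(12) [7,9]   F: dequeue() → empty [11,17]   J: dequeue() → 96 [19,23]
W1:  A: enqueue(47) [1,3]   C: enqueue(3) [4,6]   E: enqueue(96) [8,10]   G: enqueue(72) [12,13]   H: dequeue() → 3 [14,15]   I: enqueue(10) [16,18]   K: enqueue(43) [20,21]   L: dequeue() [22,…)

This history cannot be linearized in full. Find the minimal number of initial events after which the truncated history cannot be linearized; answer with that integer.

17

one valid order for events 1..16 is A, B, C, D, E, G, H:
step 1: A enqueue(47) — queue <47>
step 2: B dequeue() → 47 — queue <>
step 3: C enqueue(3) — queue <3>
step 4: D enqueue(12) — queue <3,12>
step 5: E enqueue(96) — queue <3,12,96>
step 6: G enqueue(72) — queue <3,12,96,72>
step 7: H dequeue() → 3 — queue <12,96,72>
at event 17 (F's time-17 response) nothing linearizes any more
no completion choice of the 1 pending operation (I) rescues it — every subset was tried
sample order A, B, C, D, E, F, G, H (pending dropped) stalls at step 6 — F dequeue() → empty has no legal effect
sample order A, B, C, D, E, G, F, H (pending dropped) stalls at step 7 — F dequeue() → empty has no legal effect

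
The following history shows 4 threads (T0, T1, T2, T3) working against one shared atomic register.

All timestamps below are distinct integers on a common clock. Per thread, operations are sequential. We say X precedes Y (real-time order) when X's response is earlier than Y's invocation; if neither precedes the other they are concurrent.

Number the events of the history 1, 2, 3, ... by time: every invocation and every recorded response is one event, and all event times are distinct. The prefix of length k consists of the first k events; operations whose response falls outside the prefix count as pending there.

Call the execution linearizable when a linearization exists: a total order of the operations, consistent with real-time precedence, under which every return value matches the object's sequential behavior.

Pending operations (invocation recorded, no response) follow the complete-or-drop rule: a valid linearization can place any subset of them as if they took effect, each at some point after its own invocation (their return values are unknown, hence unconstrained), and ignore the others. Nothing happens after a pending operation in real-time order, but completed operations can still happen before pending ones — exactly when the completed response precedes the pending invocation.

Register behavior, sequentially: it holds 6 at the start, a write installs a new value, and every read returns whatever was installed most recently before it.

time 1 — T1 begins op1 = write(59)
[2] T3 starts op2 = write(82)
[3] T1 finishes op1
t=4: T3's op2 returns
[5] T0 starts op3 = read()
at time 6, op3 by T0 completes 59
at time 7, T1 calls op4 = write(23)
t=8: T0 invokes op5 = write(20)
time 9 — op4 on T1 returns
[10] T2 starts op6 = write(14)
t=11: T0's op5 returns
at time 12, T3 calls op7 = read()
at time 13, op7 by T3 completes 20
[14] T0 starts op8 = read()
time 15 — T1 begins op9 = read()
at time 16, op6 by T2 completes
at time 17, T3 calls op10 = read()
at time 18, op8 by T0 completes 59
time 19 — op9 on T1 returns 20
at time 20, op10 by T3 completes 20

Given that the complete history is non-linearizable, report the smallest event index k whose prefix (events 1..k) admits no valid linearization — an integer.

events 1..17 are linearizable; a witness order is op2, op1, op3, op4, op5, op7, op6:
step 1: op2 write(82) — value 82
step 2: op1 write(59) — value 59
step 3: op3 read() → 59 — value 59
step 4: op4 write(23) — value 23
step 5: op5 write(20) — value 20
step 6: op7 read() → 20 — value 20
step 7: op6 write(14) — value 14
event 18 — op8's response, time 18 — after it, nothing linearizes
include/drop combinations of the 2 pending operations (op9, op10) were all tried; none helps
for example op1, op2, op3, op4, op5, op6, op7, op8 (pending dropped) fails at step 3: op3 read() → 59 is not legal there
for example op1, op2, op3, op4, op5, op7, op6, op8 (pending dropped) fails at step 3: op3 read() → 59 is not legal there

18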